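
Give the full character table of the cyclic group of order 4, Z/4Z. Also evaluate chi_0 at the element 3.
Character table of Z/4Z (irreps indexed chi_0,...,chi_3 with chi_k(m) = zeta_4^(k*m), zeta_4 = exp(2*pi*i/4)):
  irrep \ class  {0} (size 1)  {1} (size 1)  {2} (size 1)  {3} (size 1)
  chi_0          1             1             1             1           
  chi_1          1             I             -1            -I          
  chi_2          1             -1            1             -1          
  chi_3          1             -I            -1            I           

Spot check: chi_0(3) = zeta_4^(0*3) = zeta_4^0 = 1.

Solution. Z/4Z is abelian, so all 4 irreducible complex representations are 1-dimensional. They are given by chi_k(m) = zeta_4^(k*m) for k = 0,...,3. Row orthogonality: sum_m chi_k(m) conj(chi_l(m)) = 4 * [k = l].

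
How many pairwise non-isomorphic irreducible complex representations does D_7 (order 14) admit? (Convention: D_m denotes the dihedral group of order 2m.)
5

Argument: The number of irreducible complex representations of a finite group equals its number of conjugacy classes. D_7 has 5 conjugacy classes ((n+3)/2 for n odd), so D_7 (order 14) has exactly 5 irreducible complex representations.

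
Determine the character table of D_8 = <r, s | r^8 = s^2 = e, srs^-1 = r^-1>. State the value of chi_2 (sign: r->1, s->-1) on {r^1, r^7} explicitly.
Conjugacy classes: {e} of size 1, {r^4} of size 1, {r^1, r^7} of size 2, {r^2, r^6} of size 2, {r^3, r^5} of size 2, {s, sr^2, ...} of size 4, {sr, sr^3, ...} of size 4.
Character table:
  irrep \ class              {e} (size 1)  {r^4} (size 1)  {r^1, r^7} (size 2)  {r^2, r^6} (size 2)  {r^3, r^5} (size 2)  {s, sr^2, ...} (size 4)  {sr, sr^3, ...} (size 4)
  chi_1 (triv)               1             1               1                    1                    1                    1                        1                       
  chi_2 (sign: r->1, s->-1)  1             1               1                    1                    1                    -1                       -1                      
  chi_3 (r->-1, s->1)        1             1               -1                   1                    -1                   1                        -1                      
  chi_4 (r->-1, s->-1)       1             1               -1                   1                    -1                   -1                       1                       
  chi_5 (2d, j=1)            2             -2              sqrt(2)              0                    -sqrt(2)             0                        0                       
  chi_6 (2d, j=2)            2             2               0                    -2                   0                    0                        0                       
  chi_7 (2d, j=3)            2             -2              -sqrt(2)             0                    sqrt(2)              0                        0                       

Spot check: chi_2 (sign: r->1, s->-1) on {r^1, r^7} = 1.

Derivation: D_8 has order 2*8 = 16 with 7 conjugacy classes, hence 7 irreducibles. Sum of squared dims 1 + 1 + 1 + 1 + 4 + 4 + 4 = 16 = |G|. Linear characters come from the abelianisation; the 2-dimensional irreps have character r^k -> 2*cos(2*pi*j*k/8), reflections -> 0.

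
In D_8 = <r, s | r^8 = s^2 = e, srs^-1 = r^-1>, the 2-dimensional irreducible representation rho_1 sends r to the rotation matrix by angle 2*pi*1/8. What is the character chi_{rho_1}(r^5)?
chi_{rho_1}(r^5) = 2*cos(2*pi*1*5/8) = -sqrt(2)

Working: rho_1(r^5) is rotation by angle 2*pi*1*5/8, whose trace is 2*cos(2*pi*1*5/8) = -sqrt(2).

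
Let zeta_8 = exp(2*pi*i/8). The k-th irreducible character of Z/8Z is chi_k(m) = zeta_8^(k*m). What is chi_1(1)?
chi_1(1) = zeta_8^1 = exp(I*pi/4)

Justification: chi_1(1) = zeta_8^(1*1) = zeta_8^1. Since zeta_8^8 = 1, this equals zeta_8^1 = exp(2*pi*i*1/8) = exp(I*pi/4).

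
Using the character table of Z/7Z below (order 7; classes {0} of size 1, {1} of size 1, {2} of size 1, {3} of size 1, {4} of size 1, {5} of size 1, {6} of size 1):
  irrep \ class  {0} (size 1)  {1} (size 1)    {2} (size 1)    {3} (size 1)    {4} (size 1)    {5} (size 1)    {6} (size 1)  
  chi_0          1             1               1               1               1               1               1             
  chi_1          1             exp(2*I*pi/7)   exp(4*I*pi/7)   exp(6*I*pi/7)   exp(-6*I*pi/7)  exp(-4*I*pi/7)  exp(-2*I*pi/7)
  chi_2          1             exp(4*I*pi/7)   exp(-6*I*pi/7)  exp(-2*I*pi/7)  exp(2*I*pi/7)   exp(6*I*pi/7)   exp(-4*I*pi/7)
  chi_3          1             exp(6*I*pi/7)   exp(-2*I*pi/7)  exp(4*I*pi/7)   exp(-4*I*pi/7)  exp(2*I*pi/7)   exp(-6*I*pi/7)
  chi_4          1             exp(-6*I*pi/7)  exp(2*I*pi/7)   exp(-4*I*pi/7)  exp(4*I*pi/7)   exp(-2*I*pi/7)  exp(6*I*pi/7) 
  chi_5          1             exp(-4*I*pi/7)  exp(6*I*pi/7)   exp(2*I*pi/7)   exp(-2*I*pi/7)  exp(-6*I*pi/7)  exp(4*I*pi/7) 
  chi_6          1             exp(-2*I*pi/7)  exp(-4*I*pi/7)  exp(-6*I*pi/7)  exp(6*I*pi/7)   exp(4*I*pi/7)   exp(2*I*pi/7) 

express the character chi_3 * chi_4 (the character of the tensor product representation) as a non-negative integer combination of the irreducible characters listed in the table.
chi_3 tensor chi_4 = chi_0 (all other irreducibles have multiplicity 0).

Solution. The character of a tensor product is the pointwise product (chi_3 * chi_4)(C) = chi_3(C) * chi_4(C):
  {0}: (1)*(1), {1}: (exp(6*I*pi/7))*(exp(-6*I*pi/7)), {2}: (exp(-2*I*pi/7))*(exp(2*I*pi/7)), {3}: (exp(4*I*pi/7))*(exp(-4*I*pi/7)), {4}: (exp(-4*I*pi/7))*(exp(4*I*pi/7)), {5}: (exp(2*I*pi/7))*(exp(-2*I*pi/7)), {6}: (exp(-6*I*pi/7))*(exp(6*I*pi/7))
so (chi_3 * chi_4) takes values
  {0} -> 1, {1} -> 1, {2} -> 1, {3} -> 1, {4} -> 1, {5} -> 1, {6} -> 1.
Now take the inner product of this character with each irreducible chi from the table, <chi_3*chi_4, chi> = (1/7) sum_C |C| (chi_3*chi_4)(C) conj(chi(C)):
  <chi_3*chi_4, chi_0> = (1/7)[1*(1)*conj(1) + 1*(1)*conj(1) + 1*(1)*conj(1) + 1*(1)*conj(1) + 1*(1)*conj(1) + 1*(1)*conj(1) + 1*(1)*conj(1)]
      = (1/7)[(1) + (1) + (1) + (1) + (1) + (1) + (1)] = 7/7 = 1
  <chi_3*chi_4, chi_1> = (1/7)[1*(1)*conj(1) + 1*(1)*conj(exp(2*I*pi/7)) + 1*(1)*conj(exp(4*I*pi/7)) + 1*(1)*conj(exp(6*I*pi/7)) + 1*(1)*conj(exp(-6*I*pi/7)) + 1*(1)*conj(exp(-4*I*pi/7)) + 1*(1)*conj(exp(-2*I*pi/7))]
      = (1/7)[(1) + (exp(-2*I*pi/7)) + (exp(-4*I*pi/7)) + (exp(-6*I*pi/7)) + (exp(6*I*pi/7)) + (exp(4*I*pi/7)) + (exp(2*I*pi/7))] = 0/7 = 0
  <chi_3*chi_4, chi_2> = (1/7)[1*(1)*conj(1) + 1*(1)*conj(exp(4*I*pi/7)) + 1*(1)*conj(exp(-6*I*pi/7)) + 1*(1)*conj(exp(-2*I*pi/7)) + 1*(1)*conj(exp(2*I*pi/7)) + 1*(1)*conj(exp(6*I*pi/7)) + 1*(1)*conj(exp(-4*I*pi/7))]
      = (1/7)[(1) + (exp(-4*I*pi/7)) + (exp(6*I*pi/7)) + (exp(2*I*pi/7)) + (exp(-2*I*pi/7)) + (exp(-6*I*pi/7)) + (exp(4*I*pi/7))] = 0/7 = 0
  <chi_3*chi_4, chi_3> = (1/7)[1*(1)*conj(1) + 1*(1)*conj(exp(6*I*pi/7)) + 1*(1)*conj(exp(-2*I*pi/7)) + 1*(1)*conj(exp(4*I*pi/7)) + 1*(1)*conj(exp(-4*I*pi/7)) + 1*(1)*conj(exp(2*I*pi/7)) + 1*(1)*conj(exp(-6*I*pi/7))]
      = (1/7)[(1) + (exp(-6*I*pi/7)) + (exp(2*I*pi/7)) + (exp(-4*I*pi/7)) + (exp(4*I*pi/7)) + (exp(-2*I*pi/7)) + (exp(6*I*pi/7))] = 0/7 = 0
  <chi_3*chi_4, chi_4> = (1/7)[1*(1)*conj(1) + 1*(1)*conj(exp(-6*I*pi/7)) + 1*(1)*conj(exp(2*I*pi/7)) + 1*(1)*conj(exp(-4*I*pi/7)) + 1*(1)*conj(exp(4*I*pi/7)) + 1*(1)*conj(exp(-2*I*pi/7)) + 1*(1)*conj(exp(6*I*pi/7))]
      = (1/7)[(1) + (exp(6*I*pi/7)) + (exp(-2*I*pi/7)) + (exp(4*I*pi/7)) + (exp(-4*I*pi/7)) + (exp(2*I*pi/7)) + (exp(-6*I*pi/7))] = 0/7 = 0
  <chi_3*chi_4, chi_5> = (1/7)[1*(1)*conj(1) + 1*(1)*conj(exp(-4*I*pi/7)) + 1*(1)*conj(exp(6*I*pi/7)) + 1*(1)*conj(exp(2*I*pi/7)) + 1*(1)*conj(exp(-2*I*pi/7)) + 1*(1)*conj(exp(-6*I*pi/7)) + 1*(1)*conj(exp(4*I*pi/7))]
      = (1/7)[(1) + (exp(4*I*pi/7)) + (exp(-6*I*pi/7)) + (exp(-2*I*pi/7)) + (exp(2*I*pi/7)) + (exp(6*I*pi/7)) + (exp(-4*I*pi/7))] = 0/7 = 0
  <chi_3*chi_4, chi_6> = (1/7)[1*(1)*conj(1) + 1*(1)*conj(exp(-2*I*pi/7)) + 1*(1)*conj(exp(-4*I*pi/7)) + 1*(1)*conj(exp(-6*I*pi/7)) + 1*(1)*conj(exp(6*I*pi/7)) + 1*(1)*conj(exp(4*I*pi/7)) + 1*(1)*conj(exp(2*I*pi/7))]
      = (1/7)[(1) + (exp(2*I*pi/7)) + (exp(4*I*pi/7)) + (exp(6*I*pi/7)) + (exp(-6*I*pi/7)) + (exp(-4*I*pi/7)) + (exp(-2*I*pi/7))] = 0/7 = 0
(Exp terms are combined using exp(i*s)*conj(exp(i*t)) = exp(i*(s-t)), and sums of them are collapsed using the identity that for every m > 1 the m distinct m-th roots of unity sum to 0, e.g. 1 + exp(2*I*pi/3) + exp(-2*I*pi/3) = 0.)
Hence the multiplicities are chi_0: 1. Dimension check: dim(chi_3)*dim(chi_4) = 1*1 = 1 and sum (mult * dim) = 1*1 = 1.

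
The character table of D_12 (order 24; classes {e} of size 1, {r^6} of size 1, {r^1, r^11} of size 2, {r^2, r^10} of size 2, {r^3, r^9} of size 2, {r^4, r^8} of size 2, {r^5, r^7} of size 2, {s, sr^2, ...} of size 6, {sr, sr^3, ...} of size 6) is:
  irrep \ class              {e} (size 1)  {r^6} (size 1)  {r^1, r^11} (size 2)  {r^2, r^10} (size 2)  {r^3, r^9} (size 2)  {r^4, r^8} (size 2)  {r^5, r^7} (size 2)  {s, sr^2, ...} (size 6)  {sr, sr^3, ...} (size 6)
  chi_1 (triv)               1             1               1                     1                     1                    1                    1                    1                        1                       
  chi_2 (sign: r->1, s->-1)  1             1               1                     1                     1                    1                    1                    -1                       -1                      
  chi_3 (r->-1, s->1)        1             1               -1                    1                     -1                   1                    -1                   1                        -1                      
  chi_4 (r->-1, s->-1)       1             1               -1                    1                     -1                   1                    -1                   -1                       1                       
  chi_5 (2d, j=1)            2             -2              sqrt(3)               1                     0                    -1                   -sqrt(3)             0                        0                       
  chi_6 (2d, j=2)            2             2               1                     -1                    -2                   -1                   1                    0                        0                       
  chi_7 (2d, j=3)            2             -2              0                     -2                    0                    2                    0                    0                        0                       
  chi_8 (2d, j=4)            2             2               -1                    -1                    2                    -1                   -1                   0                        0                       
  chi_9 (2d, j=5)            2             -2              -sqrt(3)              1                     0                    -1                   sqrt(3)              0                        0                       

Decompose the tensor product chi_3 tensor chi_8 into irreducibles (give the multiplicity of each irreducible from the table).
chi_3 tensor chi_8 = chi_6 (all other irreducibles have multiplicity 0).

Solution. The character of a tensor product is the pointwise product (chi_3 * chi_8)(C) = chi_3(C) * chi_8(C):
  {e}: (1)*(2), {r^6}: (1)*(2), {r^1, r^11}: (-1)*(-1), {r^2, r^10}: (1)*(-1), {r^3, r^9}: (-1)*(2), {r^4, r^8}: (1)*(-1), {r^5, r^7}: (-1)*(-1), {s, sr^2, ...}: (1)*(0), {sr, sr^3, ...}: (-1)*(0)
so (chi_3 * chi_8) takes values
  {e} -> 2, {r^6} -> 2, {r^1, r^11} -> 1, {r^2, r^10} -> -1, {r^3, r^9} -> -2, {r^4, r^8} -> -1, {r^5, r^7} -> 1, {s, sr^2, ...} -> 0, {sr, sr^3, ...} -> 0.
Now take the inner product of this character with each irreducible chi from the table, <chi_3*chi_8, chi> = (1/24) sum_C |C| (chi_3*chi_8)(C) conj(chi(C)):
  <chi_3*chi_8, chi_1> = (1/24)[1*(2)*conj(1) + 1*(2)*conj(1) + 2*(1)*conj(1) + 2*(-1)*conj(1) + 2*(-2)*conj(1) + 2*(-1)*conj(1) + 2*(1)*conj(1) + 6*(0)*conj(1) + 6*(0)*conj(1)]
      = (1/24)[(2) + (2) + (2) + (-2) + (-4) + (-2) + (2) + (0) + (0)] = 0/24 = 0
  <chi_3*chi_8, chi_2> = (1/24)[1*(2)*conj(1) + 1*(2)*conj(1) + 2*(1)*conj(1) + 2*(-1)*conj(1) + 2*(-2)*conj(1) + 2*(-1)*conj(1) + 2*(1)*conj(1) + 6*(0)*conj(-1) + 6*(0)*conj(-1)]
      = (1/24)[(2) + (2) + (2) + (-2) + (-4) + (-2) + (2) + (0) + (0)] = 0/24 = 0
  <chi_3*chi_8, chi_3> = (1/24)[1*(2)*conj(1) + 1*(2)*conj(1) + 2*(1)*conj(-1) + 2*(-1)*conj(1) + 2*(-2)*conj(-1) + 2*(-1)*conj(1) + 2*(1)*conj(-1) + 6*(0)*conj(1) + 6*(0)*conj(-1)]
      = (1/24)[(2) + (2) + (-2) + (-2) + (4) + (-2) + (-2) + (0) + (0)] = 0/24 = 0
  <chi_3*chi_8, chi_4> = (1/24)[1*(2)*conj(1) + 1*(2)*conj(1) + 2*(1)*conj(-1) + 2*(-1)*conj(1) + 2*(-2)*conj(-1) + 2*(-1)*conj(1) + 2*(1)*conj(-1) + 6*(0)*conj(-1) + 6*(0)*conj(1)]
      = (1/24)[(2) + (2) + (-2) + (-2) + (4) + (-2) + (-2) + (0) + (0)] = 0/24 = 0
  <chi_3*chi_8, chi_5> = (1/24)[1*(2)*conj(2) + 1*(2)*conj(-2) + 2*(1)*conj(sqrt(3)) + 2*(-1)*conj(1) + 2*(-2)*conj(0) + 2*(-1)*conj(-1) + 2*(1)*conj(-sqrt(3)) + 6*(0)*conj(0) + 6*(0)*conj(0)]
      = (1/24)[(4) + (-4) + (2*sqrt(3)) + (-2) + (0) + (2) + (-2*sqrt(3)) + (0) + (0)] = 0/24 = 0
  <chi_3*chi_8, chi_6> = (1/24)[1*(2)*conj(2) + 1*(2)*conj(2) + 2*(1)*conj(1) + 2*(-1)*conj(-1) + 2*(-2)*conj(-2) + 2*(-1)*conj(-1) + 2*(1)*conj(1) + 6*(0)*conj(0) + 6*(0)*conj(0)]
      = (1/24)[(4) + (4) + (2) + (2) + (8) + (2) + (2) + (0) + (0)] = 24/24 = 1
  <chi_3*chi_8, chi_7> = (1/24)[1*(2)*conj(2) + 1*(2)*conj(-2) + 2*(1)*conj(0) + 2*(-1)*conj(-2) + 2*(-2)*conj(0) + 2*(-1)*conj(2) + 2*(1)*conj(0) + 6*(0)*conj(0) + 6*(0)*conj(0)]
      = (1/24)[(4) + (-4) + (0) + (4) + (0) + (-4) + (0) + (0) + (0)] = 0/24 = 0
  <chi_3*chi_8, chi_8> = (1/24)[1*(2)*conj(2) + 1*(2)*conj(2) + 2*(1)*conj(-1) + 2*(-1)*conj(-1) + 2*(-2)*conj(2) + 2*(-1)*conj(-1) + 2*(1)*conj(-1) + 6*(0)*conj(0) + 6*(0)*conj(0)]
      = (1/24)[(4) + (4) + (-2) + (2) + (-8) + (2) + (-2) + (0) + (0)] = 0/24 = 0
  <chi_3*chi_8, chi_9> = (1/24)[1*(2)*conj(2) + 1*(2)*conj(-2) + 2*(1)*conj(-sqrt(3)) + 2*(-1)*conj(1) + 2*(-2)*conj(0) + 2*(-1)*conj(-1) + 2*(1)*conj(sqrt(3)) + 6*(0)*conj(0) + 6*(0)*conj(0)]
      = (1/24)[(4) + (-4) + (-2*sqrt(3)) + (-2) + (0) + (2) + (2*sqrt(3)) + (0) + (0)] = 0/24 = 0
Hence the multiplicities are chi_6: 1. Dimension check: dim(chi_3)*dim(chi_8) = 1*2 = 2 and sum (mult * dim) = 1*2 = 2.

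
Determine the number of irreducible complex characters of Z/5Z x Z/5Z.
25

Proof sketch: The number of irreducible complex representations of a finite group equals its number of conjugacy classes. Z/5Z x Z/5Z is abelian of order 25, so every element is its own conjugacy class: 25 classes, so Z/5Z x Z/5Z (order 25) has exactly 25 irreducible complex representations.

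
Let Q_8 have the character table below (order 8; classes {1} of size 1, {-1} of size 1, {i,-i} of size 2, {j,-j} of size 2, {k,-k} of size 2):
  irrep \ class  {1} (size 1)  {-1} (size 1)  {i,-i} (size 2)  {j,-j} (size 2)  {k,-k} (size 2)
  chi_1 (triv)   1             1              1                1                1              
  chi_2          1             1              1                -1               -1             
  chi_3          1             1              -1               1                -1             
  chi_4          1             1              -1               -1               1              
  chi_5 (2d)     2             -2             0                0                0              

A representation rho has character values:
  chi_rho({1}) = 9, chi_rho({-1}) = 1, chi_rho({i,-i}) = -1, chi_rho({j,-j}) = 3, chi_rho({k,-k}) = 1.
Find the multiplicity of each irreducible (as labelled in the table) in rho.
Multiplicities: chi_1: 2, chi_2: 0, chi_3: 2, chi_4: 1, chi_5: 2.

Details: Use <chi_rho, chi> = (1/|G|) sum_C |C| * chi_rho(C) * conj(chi(C)) with |G| = 8 for each irreducible chi in the table:
  <chi_rho, chi_1> = (1/8)[1*(9)*conj(1) + 1*(1)*conj(1) + 2*(-1)*conj(1) + 2*(3)*conj(1) + 2*(1)*conj(1)]
      = (1/8)[(9) + (1) + (-2) + (6) + (2)] = 16/8 = 2
  <chi_rho, chi_2> = (1/8)[1*(9)*conj(1) + 1*(1)*conj(1) + 2*(-1)*conj(1) + 2*(3)*conj(-1) + 2*(1)*conj(-1)]
      = (1/8)[(9) + (1) + (-2) + (-6) + (-2)] = 0/8 = 0
  <chi_rho, chi_3> = (1/8)[1*(9)*conj(1) + 1*(1)*conj(1) + 2*(-1)*conj(-1) + 2*(3)*conj(1) + 2*(1)*conj(-1)]
      = (1/8)[(9) + (1) + (2) + (6) + (-2)] = 16/8 = 2
  <chi_rho, chi_4> = (1/8)[1*(9)*conj(1) + 1*(1)*conj(1) + 2*(-1)*conj(-1) + 2*(3)*conj(-1) + 2*(1)*conj(1)]
      = (1/8)[(9) + (1) + (2) + (-6) + (2)] = 8/8 = 1
  <chi_rho, chi_5> = (1/8)[1*(9)*conj(2) + 1*(1)*conj(-2) + 2*(-1)*conj(0) + 2*(3)*conj(0) + 2*(1)*conj(0)]
      = (1/8)[(18) + (-2) + (0) + (0) + (0)] = 16/8 = 2
Dimension check: dim(rho) = sum (mult * dim) = 2*1 + 0*1 + 2*1 + 1*1 + 2*2 = 9 = chi_rho(e) = 9.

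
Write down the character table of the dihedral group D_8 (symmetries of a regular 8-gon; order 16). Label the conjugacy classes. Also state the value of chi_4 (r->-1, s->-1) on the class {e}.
Conjugacy classes: {e} of size 1, {r^4} of size 1, {r^1, r^7} of size 2, {r^2, r^6} of size 2, {r^3, r^5} of size 2, {s, sr^2, ...} of size 4, {sr, sr^3, ...} of size 4.
Character table:
  irrep \ class              {e} (size 1)  {r^4} (size 1)  {r^1, r^7} (size 2)  {r^2, r^6} (size 2)  {r^3, r^5} (size 2)  {s, sr^2, ...} (size 4)  {sr, sr^3, ...} (size 4)
  chi_1 (triv)               1             1               1                    1                    1                    1                        1                       
  chi_2 (sign: r->1, s->-1)  1             1               1                    1                    1                    -1                       -1                      
  chi_3 (r->-1, s->1)        1             1               -1                   1                    -1                   1                        -1                      
  chi_4 (r->-1, s->-1)       1             1               -1                   1                    -1                   -1                       1                       
  chi_5 (2d, j=1)            2             -2              sqrt(2)              0                    -sqrt(2)             0                        0                       
  chi_6 (2d, j=2)            2             2               0                    -2                   0                    0                        0                       
  chi_7 (2d, j=3)            2             -2              -sqrt(2)             0                    sqrt(2)              0                        0                       

Spot check: chi_4 (r->-1, s->-1) on {e} = 1.

Proof sketch: D_8 has order 2*8 = 16 with 7 conjugacy classes, hence 7 irreducibles. Sum of squared dims 1 + 1 + 1 + 1 + 4 + 4 + 4 = 16 = |G|. Linear characters come from the abelianisation; the 2-dimensional irreps have character r^k -> 2*cos(2*pi*j*k/8), reflections -> 0.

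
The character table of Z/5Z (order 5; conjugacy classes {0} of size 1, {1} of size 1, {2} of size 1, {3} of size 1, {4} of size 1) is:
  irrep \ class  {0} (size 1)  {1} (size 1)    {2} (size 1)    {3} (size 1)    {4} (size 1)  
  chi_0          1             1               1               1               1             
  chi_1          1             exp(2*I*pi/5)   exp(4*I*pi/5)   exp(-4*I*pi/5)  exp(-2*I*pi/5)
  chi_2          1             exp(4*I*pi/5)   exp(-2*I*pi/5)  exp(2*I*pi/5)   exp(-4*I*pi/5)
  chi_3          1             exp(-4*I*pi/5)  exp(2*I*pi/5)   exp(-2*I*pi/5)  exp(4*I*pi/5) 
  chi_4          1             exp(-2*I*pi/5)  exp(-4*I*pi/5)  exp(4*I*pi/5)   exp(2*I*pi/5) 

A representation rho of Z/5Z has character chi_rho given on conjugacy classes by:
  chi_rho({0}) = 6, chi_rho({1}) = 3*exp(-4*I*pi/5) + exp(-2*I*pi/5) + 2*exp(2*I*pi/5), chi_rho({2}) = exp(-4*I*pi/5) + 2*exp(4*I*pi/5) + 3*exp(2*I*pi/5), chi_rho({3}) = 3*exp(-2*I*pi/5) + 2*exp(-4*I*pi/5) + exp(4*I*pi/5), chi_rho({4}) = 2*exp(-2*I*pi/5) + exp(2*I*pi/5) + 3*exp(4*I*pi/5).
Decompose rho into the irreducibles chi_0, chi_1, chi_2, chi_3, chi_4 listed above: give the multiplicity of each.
Multiplicities: chi_0: 0, chi_1: 2, chi_2: 0, chi_3: 3, chi_4: 1.

Justification: Use <chi_rho, chi> = (1/|G|) sum_C |C| * chi_rho(C) * conj(chi(C)) with |G| = 5 for each irreducible chi in the table:
  <chi_rho, chi_0> = (1/5)[1*(6)*conj(1) + 1*(3*exp(-4*I*pi/5) + exp(-2*I*pi/5) + 2*exp(2*I*pi/5))*conj(1) + 1*(exp(-4*I*pi/5) + 2*exp(4*I*pi/5) + 3*exp(2*I*pi/5))*conj(1) + 1*(3*exp(-2*I*pi/5) + 2*exp(-4*I*pi/5) + exp(4*I*pi/5))*conj(1) + 1*(2*exp(-2*I*pi/5) + exp(2*I*pi/5) + 3*exp(4*I*pi/5))*conj(1)]
      = (1/5)[(6) + (3*exp(-4*I*pi/5) + exp(-2*I*pi/5) + 2*exp(2*I*pi/5)) + (exp(-4*I*pi/5) + 2*exp(4*I*pi/5) + 3*exp(2*I*pi/5)) + (3*exp(-2*I*pi/5) + 2*exp(-4*I*pi/5) + exp(4*I*pi/5)) + (2*exp(-2*I*pi/5) + exp(2*I*pi/5) + 3*exp(4*I*pi/5))] = 0/5 = 0
  <chi_rho, chi_1> = (1/5)[1*(6)*conj(1) + 1*(3*exp(-4*I*pi/5) + exp(-2*I*pi/5) + 2*exp(2*I*pi/5))*conj(exp(2*I*pi/5)) + 1*(exp(-4*I*pi/5) + 2*exp(4*I*pi/5) + 3*exp(2*I*pi/5))*conj(exp(4*I*pi/5)) + 1*(3*exp(-2*I*pi/5) + 2*exp(-4*I*pi/5) + exp(4*I*pi/5))*conj(exp(-4*I*pi/5)) + 1*(2*exp(-2*I*pi/5) + exp(2*I*pi/5) + 3*exp(4*I*pi/5))*conj(exp(-2*I*pi/5))]
      = (1/5)[(6) + (2 + exp(-4*I*pi/5) + 3*exp(4*I*pi/5)) + (2 + 3*exp(-2*I*pi/5) + exp(2*I*pi/5)) + (2 + exp(-2*I*pi/5) + 3*exp(2*I*pi/5)) + (2 + 3*exp(-4*I*pi/5) + exp(4*I*pi/5))] = 10/5 = 2
  <chi_rho, chi_2> = (1/5)[1*(6)*conj(1) + 1*(3*exp(-4*I*pi/5) + exp(-2*I*pi/5) + 2*exp(2*I*pi/5))*conj(exp(4*I*pi/5)) + 1*(exp(-4*I*pi/5) + 2*exp(4*I*pi/5) + 3*exp(2*I*pi/5))*conj(exp(-2*I*pi/5)) + 1*(3*exp(-2*I*pi/5) + 2*exp(-4*I*pi/5) + exp(4*I*pi/5))*conj(exp(2*I*pi/5)) + 1*(2*exp(-2*I*pi/5) + exp(2*I*pi/5) + 3*exp(4*I*pi/5))*conj(exp(-4*I*pi/5))]
      = (1/5)[(6) + (2*exp(-2*I*pi/5) + exp(4*I*pi/5) + 3*exp(2*I*pi/5)) + (2*exp(-4*I*pi/5) + exp(-2*I*pi/5) + 3*exp(4*I*pi/5)) + (3*exp(-4*I*pi/5) + exp(2*I*pi/5) + 2*exp(4*I*pi/5)) + (3*exp(-2*I*pi/5) + exp(-4*I*pi/5) + 2*exp(2*I*pi/5))] = 0/5 = 0
  <chi_rho, chi_3> = (1/5)[1*(6)*conj(1) + 1*(3*exp(-4*I*pi/5) + exp(-2*I*pi/5) + 2*exp(2*I*pi/5))*conj(exp(-4*I*pi/5)) + 1*(exp(-4*I*pi/5) + 2*exp(4*I*pi/5) + 3*exp(2*I*pi/5))*conj(exp(2*I*pi/5)) + 1*(3*exp(-2*I*pi/5) + 2*exp(-4*I*pi/5) + exp(4*I*pi/5))*conj(exp(-2*I*pi/5)) + 1*(2*exp(-2*I*pi/5) + exp(2*I*pi/5) + 3*exp(4*I*pi/5))*conj(exp(4*I*pi/5))]
      = (1/5)[(6) + (3 + 2*exp(-4*I*pi/5) + exp(2*I*pi/5)) + (3 + exp(4*I*pi/5) + 2*exp(2*I*pi/5)) + (3 + 2*exp(-2*I*pi/5) + exp(-4*I*pi/5)) + (3 + exp(-2*I*pi/5) + 2*exp(4*I*pi/5))] = 15/5 = 3
  <chi_rho, chi_4> = (1/5)[1*(6)*conj(1) + 1*(3*exp(-4*I*pi/5) + exp(-2*I*pi/5) + 2*exp(2*I*pi/5))*conj(exp(-2*I*pi/5)) + 1*(exp(-4*I*pi/5) + 2*exp(4*I*pi/5) + 3*exp(2*I*pi/5))*conj(exp(-4*I*pi/5)) + 1*(3*exp(-2*I*pi/5) + 2*exp(-4*I*pi/5) + exp(4*I*pi/5))*conj(exp(4*I*pi/5)) + 1*(2*exp(-2*I*pi/5) + exp(2*I*pi/5) + 3*exp(4*I*pi/5))*conj(exp(2*I*pi/5))]
      = (1/5)[(6) + (1 + 3*exp(-2*I*pi/5) + 2*exp(4*I*pi/5)) + (1 + 2*exp(-2*I*pi/5) + 3*exp(-4*I*pi/5)) + (1 + 3*exp(4*I*pi/5) + 2*exp(2*I*pi/5)) + (1 + 2*exp(-4*I*pi/5) + 3*exp(2*I*pi/5))] = 5/5 = 1
(Exp terms are combined using exp(i*s)*conj(exp(i*t)) = exp(i*(s-t)), and sums of them are collapsed using the identity that for every m > 1 the m distinct m-th roots of unity sum to 0, e.g. 1 + exp(2*I*pi/3) + exp(-2*I*pi/3) = 0.)
Dimension check: dim(rho) = sum (mult * dim) = 0*1 + 2*1 + 0*1 + 3*1 + 1*1 = 6 = chi_rho(e) = 6.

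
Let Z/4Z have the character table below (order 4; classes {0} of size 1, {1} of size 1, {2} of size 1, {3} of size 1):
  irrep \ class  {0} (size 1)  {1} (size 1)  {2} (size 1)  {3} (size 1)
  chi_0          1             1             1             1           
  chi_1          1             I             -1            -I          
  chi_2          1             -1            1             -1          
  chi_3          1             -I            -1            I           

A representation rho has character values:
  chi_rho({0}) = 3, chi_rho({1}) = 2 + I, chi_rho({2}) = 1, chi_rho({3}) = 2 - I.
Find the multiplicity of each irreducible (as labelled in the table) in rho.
Multiplicities: chi_0: 2, chi_1: 1, chi_2: 0, chi_3: 0.

Argument: Use <chi_rho, chi> = (1/|G|) sum_C |C| * chi_rho(C) * conj(chi(C)) with |G| = 4 for each irreducible chi in the table:
  <chi_rho, chi_0> = (1/4)[1*(3)*conj(1) + 1*(2 + I)*conj(1) + 1*(1)*conj(1) + 1*(2 - I)*conj(1)]
      = (1/4)[(3) + (2 + I) + (1) + (2 - I)] = 8/4 = 2
  <chi_rho, chi_1> = (1/4)[1*(3)*conj(1) + 1*(2 + I)*conj(I) + 1*(1)*conj(-1) + 1*(2 - I)*conj(-I)]
      = (1/4)[(3) + (1 - 2*I) + (-1) + (1 + 2*I)] = 4/4 = 1
  <chi_rho, chi_2> = (1/4)[1*(3)*conj(1) + 1*(2 + I)*conj(-1) + 1*(1)*conj(1) + 1*(2 - I)*conj(-1)]
      = (1/4)[(3) + (-2 - I) + (1) + (-2 + I)] = 0/4 = 0
  <chi_rho, chi_3> = (1/4)[1*(3)*conj(1) + 1*(2 + I)*conj(-I) + 1*(1)*conj(-1) + 1*(2 - I)*conj(I)]
      = (1/4)[(3) + (-1 + 2*I) + (-1) + (-1 - 2*I)] = 0/4 = 0
(Exp terms are combined using exp(i*s)*conj(exp(i*t)) = exp(i*(s-t)), and sums of them are collapsed using the identity that for every m > 1 the m distinct m-th roots of unity sum to 0, e.g. 1 + exp(2*I*pi/3) + exp(-2*I*pi/3) = 0.)
Dimension check: dim(rho) = sum (mult * dim) = 2*1 + 1*1 + 0*1 + 0*1 = 3 = chi_rho(e) = 3.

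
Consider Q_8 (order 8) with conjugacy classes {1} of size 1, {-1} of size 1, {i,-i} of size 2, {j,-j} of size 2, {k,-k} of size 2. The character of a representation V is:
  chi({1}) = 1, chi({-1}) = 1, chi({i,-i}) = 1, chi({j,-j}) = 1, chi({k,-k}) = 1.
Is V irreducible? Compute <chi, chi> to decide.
Irreducible: <chi, chi> = 1.

Details: <chi, chi> = (1/|G|) sum_C |C| * |chi(C)|^2 = (1/8)[1*|1|^2 + 1*|1|^2 + 2*|1|^2 + 2*|1|^2 + 2*|1|^2]
  = (1/8)[(1) + (1) + (2) + (2) + (2)] = 8/8 = 1.
A character is irreducible iff <chi, chi> = 1, so this representation is irreducible.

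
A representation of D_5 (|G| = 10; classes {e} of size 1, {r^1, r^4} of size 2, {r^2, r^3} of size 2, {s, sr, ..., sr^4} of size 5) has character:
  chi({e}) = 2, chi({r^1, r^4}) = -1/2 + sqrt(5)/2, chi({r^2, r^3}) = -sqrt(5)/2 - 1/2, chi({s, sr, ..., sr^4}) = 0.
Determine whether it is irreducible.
Irreducible: <chi, chi> = 1.

Working: <chi, chi> = (1/|G|) sum_C |C| * |chi(C)|^2 = (1/10)[1*|2|^2 + 2*|-1/2 + sqrt(5)/2|^2 + 2*|-sqrt(5)/2 - 1/2|^2 + 5*|0|^2]
  = (1/10)[(4) + (3 - sqrt(5)) + (sqrt(5) + 3) + (0)] = 10/10 = 1.
A character is irreducible iff <chi, chi> = 1, so this representation is irreducible.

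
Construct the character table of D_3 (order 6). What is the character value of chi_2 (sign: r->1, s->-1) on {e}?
Conjugacy classes: {e} of size 1, {r^1, r^2} of size 2, {s, sr, ..., sr^2} of size 3.
Character table:
  irrep \ class              {e} (size 1)  {r^1, r^2} (size 2)  {s, sr, ..., sr^2} (size 3)
  chi_1 (triv)               1             1                    1                          
  chi_2 (sign: r->1, s->-1)  1             1                    -1                         
  chi_3 (2d, j=1)            2             -1                   0                          

Spot check: chi_2 (sign: r->1, s->-1) on {e} = 1.

Why: D_3 has order 2*3 = 6 with 3 conjugacy classes, hence 3 irreducibles. Sum of squared dims 1 + 1 + 4 = 6 = |G|. Linear characters come from the abelianisation; the 2-dimensional irreps have character r^k -> 2*cos(2*pi*j*k/3), reflections -> 0.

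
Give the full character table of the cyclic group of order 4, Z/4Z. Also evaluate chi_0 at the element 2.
Character table of Z/4Z (irreps indexed chi_0,...,chi_3 with chi_k(m) = zeta_4^(k*m), zeta_4 = exp(2*pi*i/4)):
  irrep \ class  {0} (size 1)  {1} (size 1)  {2} (size 1)  {3} (size 1)
  chi_0          1             1             1             1           
  chi_1          1             I             -1            -I          
  chi_2          1             -1            1             -1          
  chi_3          1             -I            -1            I           

Spot check: chi_0(2) = zeta_4^(0*2) = zeta_4^0 = 1.

Reasoning: Z/4Z is abelian, so all 4 irreducible complex representations are 1-dimensional. They are given by chi_k(m) = zeta_4^(k*m) for k = 0,...,3. Row orthogonality: sum_m chi_k(m) conj(chi_l(m)) = 4 * [k = l].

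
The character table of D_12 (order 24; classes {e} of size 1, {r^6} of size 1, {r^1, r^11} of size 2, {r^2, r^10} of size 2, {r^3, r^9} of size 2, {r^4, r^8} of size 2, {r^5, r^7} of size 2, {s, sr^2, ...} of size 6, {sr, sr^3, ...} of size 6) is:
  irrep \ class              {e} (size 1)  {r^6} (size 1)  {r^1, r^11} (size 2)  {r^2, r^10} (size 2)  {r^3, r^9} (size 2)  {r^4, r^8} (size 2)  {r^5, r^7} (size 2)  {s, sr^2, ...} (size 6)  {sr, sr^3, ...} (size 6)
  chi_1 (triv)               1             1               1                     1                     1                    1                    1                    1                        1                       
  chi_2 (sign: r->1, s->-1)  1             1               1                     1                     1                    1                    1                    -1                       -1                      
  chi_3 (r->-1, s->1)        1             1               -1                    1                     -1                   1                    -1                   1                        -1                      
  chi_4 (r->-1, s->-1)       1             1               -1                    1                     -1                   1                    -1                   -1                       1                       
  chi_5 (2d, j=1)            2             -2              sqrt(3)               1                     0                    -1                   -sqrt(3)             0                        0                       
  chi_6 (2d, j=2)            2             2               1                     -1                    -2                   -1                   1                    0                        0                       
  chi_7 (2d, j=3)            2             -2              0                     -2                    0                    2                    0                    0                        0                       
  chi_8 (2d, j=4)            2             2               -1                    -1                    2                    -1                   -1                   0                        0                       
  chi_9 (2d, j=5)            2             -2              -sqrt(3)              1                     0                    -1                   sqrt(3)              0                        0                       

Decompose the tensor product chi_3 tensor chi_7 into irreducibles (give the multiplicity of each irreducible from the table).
chi_3 tensor chi_7 = chi_7 (all other irreducibles have multiplicity 0).

Proof sketch: The character of a tensor product is the pointwise product (chi_3 * chi_7)(C) = chi_3(C) * chi_7(C):
  {e}: (1)*(2), {r^6}: (1)*(-2), {r^1, r^11}: (-1)*(0), {r^2, r^10}: (1)*(-2), {r^3, r^9}: (-1)*(0), {r^4, r^8}: (1)*(2), {r^5, r^7}: (-1)*(0), {s, sr^2, ...}: (1)*(0), {sr, sr^3, ...}: (-1)*(0)
so (chi_3 * chi_7) takes values
  {e} -> 2, {r^6} -> -2, {r^1, r^11} -> 0, {r^2, r^10} -> -2, {r^3, r^9} -> 0, {r^4, r^8} -> 2, {r^5, r^7} -> 0, {s, sr^2, ...} -> 0, {sr, sr^3, ...} -> 0.
Now take the inner product of this character with each irreducible chi from the table, <chi_3*chi_7, chi> = (1/24) sum_C |C| (chi_3*chi_7)(C) conj(chi(C)):
  <chi_3*chi_7, chi_1> = (1/24)[1*(2)*conj(1) + 1*(-2)*conj(1) + 2*(0)*conj(1) + 2*(-2)*conj(1) + 2*(0)*conj(1) + 2*(2)*conj(1) + 2*(0)*conj(1) + 6*(0)*conj(1) + 6*(0)*conj(1)]
      = (1/24)[(2) + (-2) + (0) + (-4) + (0) + (4) + (0) + (0) + (0)] = 0/24 = 0
  <chi_3*chi_7, chi_2> = (1/24)[1*(2)*conj(1) + 1*(-2)*conj(1) + 2*(0)*conj(1) + 2*(-2)*conj(1) + 2*(0)*conj(1) + 2*(2)*conj(1) + 2*(0)*conj(1) + 6*(0)*conj(-1) + 6*(0)*conj(-1)]
      = (1/24)[(2) + (-2) + (0) + (-4) + (0) + (4) + (0) + (0) + (0)] = 0/24 = 0
  <chi_3*chi_7, chi_3> = (1/24)[1*(2)*conj(1) + 1*(-2)*conj(1) + 2*(0)*conj(-1) + 2*(-2)*conj(1) + 2*(0)*conj(-1) + 2*(2)*conj(1) + 2*(0)*conj(-1) + 6*(0)*conj(1) + 6*(0)*conj(-1)]
      = (1/24)[(2) + (-2) + (0) + (-4) + (0) + (4) + (0) + (0) + (0)] = 0/24 = 0
  <chi_3*chi_7, chi_4> = (1/24)[1*(2)*conj(1) + 1*(-2)*conj(1) + 2*(0)*conj(-1) + 2*(-2)*conj(1) + 2*(0)*conj(-1) + 2*(2)*conj(1) + 2*(0)*conj(-1) + 6*(0)*conj(-1) + 6*(0)*conj(1)]
      = (1/24)[(2) + (-2) + (0) + (-4) + (0) + (4) + (0) + (0) + (0)] = 0/24 = 0
  <chi_3*chi_7, chi_5> = (1/24)[1*(2)*conj(2) + 1*(-2)*conj(-2) + 2*(0)*conj(sqrt(3)) + 2*(-2)*conj(1) + 2*(0)*conj(0) + 2*(2)*conj(-1) + 2*(0)*conj(-sqrt(3)) + 6*(0)*conj(0) + 6*(0)*conj(0)]
      = (1/24)[(4) + (4) + (0) + (-4) + (0) + (-4) + (0) + (0) + (0)] = 0/24 = 0
  <chi_3*chi_7, chi_6> = (1/24)[1*(2)*conj(2) + 1*(-2)*conj(2) + 2*(0)*conj(1) + 2*(-2)*conj(-1) + 2*(0)*conj(-2) + 2*(2)*conj(-1) + 2*(0)*conj(1) + 6*(0)*conj(0) + 6*(0)*conj(0)]
      = (1/24)[(4) + (-4) + (0) + (4) + (0) + (-4) + (0) + (0) + (0)] = 0/24 = 0
  <chi_3*chi_7, chi_7> = (1/24)[1*(2)*conj(2) + 1*(-2)*conj(-2) + 2*(0)*conj(0) + 2*(-2)*conj(-2) + 2*(0)*conj(0) + 2*(2)*conj(2) + 2*(0)*conj(0) + 6*(0)*conj(0) + 6*(0)*conj(0)]
      = (1/24)[(4) + (4) + (0) + (8) + (0) + (8) + (0) + (0) + (0)] = 24/24 = 1
  <chi_3*chi_7, chi_8> = (1/24)[1*(2)*conj(2) + 1*(-2)*conj(2) + 2*(0)*conj(-1) + 2*(-2)*conj(-1) + 2*(0)*conj(2) + 2*(2)*conj(-1) + 2*(0)*conj(-1) + 6*(0)*conj(0) + 6*(0)*conj(0)]
      = (1/24)[(4) + (-4) + (0) + (4) + (0) + (-4) + (0) + (0) + (0)] = 0/24 = 0
  <chi_3*chi_7, chi_9> = (1/24)[1*(2)*conj(2) + 1*(-2)*conj(-2) + 2*(0)*conj(-sqrt(3)) + 2*(-2)*conj(1) + 2*(0)*conj(0) + 2*(2)*conj(-1) + 2*(0)*conj(sqrt(3)) + 6*(0)*conj(0) + 6*(0)*conj(0)]
      = (1/24)[(4) + (4) + (0) + (-4) + (0) + (-4) + (0) + (0) + (0)] = 0/24 = 0
Hence the multiplicities are chi_7: 1. Dimension check: dim(chi_3)*dim(chi_7) = 1*2 = 2 and sum (mult * dim) = 1*2 = 2.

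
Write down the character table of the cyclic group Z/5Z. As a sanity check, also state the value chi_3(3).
Character table of Z/5Z (irreps indexed chi_0,...,chi_4 with chi_k(m) = zeta_5^(k*m), zeta_5 = exp(2*pi*i/5)):
  irrep \ class  {0} (size 1)  {1} (size 1)    {2} (size 1)    {3} (size 1)    {4} (size 1)  
  chi_0          1             1               1               1               1             
  chi_1          1             exp(2*I*pi/5)   exp(4*I*pi/5)   exp(-4*I*pi/5)  exp(-2*I*pi/5)
  chi_2          1             exp(4*I*pi/5)   exp(-2*I*pi/5)  exp(2*I*pi/5)   exp(-4*I*pi/5)
  chi_3          1             exp(-4*I*pi/5)  exp(2*I*pi/5)   exp(-2*I*pi/5)  exp(4*I*pi/5) 
  chi_4          1             exp(-2*I*pi/5)  exp(-4*I*pi/5)  exp(4*I*pi/5)   exp(2*I*pi/5) 

Spot check: chi_3(3) = zeta_5^(3*3) = zeta_5^9 = exp(-2*I*pi/5).

Z/5Z is abelian, so all 5 irreducible complex representations are 1-dimensional. They are given by chi_k(m) = zeta_5^(k*m) for k = 0,...,4. Row orthogonality: sum_m chi_k(m) conj(chi_l(m)) = 5 * [k = l].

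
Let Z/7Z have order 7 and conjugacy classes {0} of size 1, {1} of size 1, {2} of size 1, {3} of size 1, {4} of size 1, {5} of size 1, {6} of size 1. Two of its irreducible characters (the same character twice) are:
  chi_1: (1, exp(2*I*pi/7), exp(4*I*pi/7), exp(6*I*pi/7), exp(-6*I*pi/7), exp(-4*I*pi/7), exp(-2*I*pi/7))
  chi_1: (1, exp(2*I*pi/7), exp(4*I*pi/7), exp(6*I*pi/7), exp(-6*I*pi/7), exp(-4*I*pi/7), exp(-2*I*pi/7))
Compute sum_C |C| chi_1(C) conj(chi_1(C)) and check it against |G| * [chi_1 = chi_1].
Sum = 7 = |G| = 7; so <chi_1, chi_1> = 1 (norm-1 confirms irreducibility).

Reasoning: Compute term by term over conjugacy classes (|C| * chi_1(C) * conj(chi_1(C))):
  1*(1)*conj(1) + 1*(exp(2*I*pi/7))*conj(exp(2*I*pi/7)) + 1*(exp(4*I*pi/7))*conj(exp(4*I*pi/7)) + 1*(exp(6*I*pi/7))*conj(exp(6*I*pi/7)) + 1*(exp(-6*I*pi/7))*conj(exp(-6*I*pi/7)) + 1*(exp(-4*I*pi/7))*conj(exp(-4*I*pi/7)) + 1*(exp(-2*I*pi/7))*conj(exp(-2*I*pi/7))
  = (1) + (1) + (1) + (1) + (1) + (1) + (1)
  = 7.
(Exp terms are combined using exp(i*s)*conj(exp(i*t)) = exp(i*(s-t)), and sums of them are collapsed using the identity that for every m > 1 the m distinct m-th roots of unity sum to 0, e.g. 1 + exp(2*I*pi/3) + exp(-2*I*pi/3) = 0.)
Dividing by |G| = 7 gives 7/7 = 1, matching the row-orthogonality relation <chi_1, chi_1> = [chi_1 = chi_1].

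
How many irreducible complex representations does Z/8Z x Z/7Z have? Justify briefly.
56

Reasoning: The number of irreducible complex representations of a finite group equals its number of conjugacy classes. Z/8Z x Z/7Z is abelian of order 56, so every element is its own conjugacy class: 56 classes, so Z/8Z x Z/7Z (order 56) has exactly 56 irreducible complex representations.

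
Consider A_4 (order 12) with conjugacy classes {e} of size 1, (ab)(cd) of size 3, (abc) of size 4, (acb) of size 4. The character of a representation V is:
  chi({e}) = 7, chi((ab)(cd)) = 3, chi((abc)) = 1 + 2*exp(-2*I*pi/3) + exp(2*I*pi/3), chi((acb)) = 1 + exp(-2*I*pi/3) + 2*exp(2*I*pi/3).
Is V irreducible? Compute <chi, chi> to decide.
Not irreducible (reducible): <chi, chi> = 7 > 1.

Derivation: <chi, chi> = (1/|G|) sum_C |C| * |chi(C)|^2 = (1/12)[1*|7|^2 + 3*|3|^2 + 4*|1 + 2*exp(-2*I*pi/3) + exp(2*I*pi/3)|^2 + 4*|1 + exp(-2*I*pi/3) + 2*exp(2*I*pi/3)|^2]
  = (1/12)[(49) + (27) + (4) + (4)] = 84/12 = 7.
(Exp terms are combined using exp(i*s)*conj(exp(i*t)) = exp(i*(s-t)), and sums of them are collapsed using the identity that for every m > 1 the m distinct m-th roots of unity sum to 0, e.g. 1 + exp(2*I*pi/3) + exp(-2*I*pi/3) = 0.)
A character is irreducible iff <chi, chi> = 1, so this representation is reducible.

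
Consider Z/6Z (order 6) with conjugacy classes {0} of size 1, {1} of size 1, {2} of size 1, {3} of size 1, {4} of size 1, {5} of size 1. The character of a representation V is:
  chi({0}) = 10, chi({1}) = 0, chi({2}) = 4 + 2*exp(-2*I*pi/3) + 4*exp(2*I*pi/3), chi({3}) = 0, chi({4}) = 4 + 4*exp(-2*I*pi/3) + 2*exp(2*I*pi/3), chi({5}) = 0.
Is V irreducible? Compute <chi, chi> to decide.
Not irreducible (reducible): <chi, chi> = 18 > 1.

Justification: <chi, chi> = (1/|G|) sum_C |C| * |chi(C)|^2 = (1/6)[1*|10|^2 + 1*|0|^2 + 1*|4 + 2*exp(-2*I*pi/3) + 4*exp(2*I*pi/3)|^2 + 1*|0|^2 + 1*|4 + 4*exp(-2*I*pi/3) + 2*exp(2*I*pi/3)|^2 + 1*|0|^2]
  = (1/6)[(100) + (0) + (4) + (0) + (4) + (0)] = 108/6 = 18.
(Exp terms are combined using exp(i*s)*conj(exp(i*t)) = exp(i*(s-t)), and sums of them are collapsed using the identity that for every m > 1 the m distinct m-th roots of unity sum to 0, e.g. 1 + exp(2*I*pi/3) + exp(-2*I*pi/3) = 0.)
A character is irreducible iff <chi, chi> = 1, so this representation is reducible.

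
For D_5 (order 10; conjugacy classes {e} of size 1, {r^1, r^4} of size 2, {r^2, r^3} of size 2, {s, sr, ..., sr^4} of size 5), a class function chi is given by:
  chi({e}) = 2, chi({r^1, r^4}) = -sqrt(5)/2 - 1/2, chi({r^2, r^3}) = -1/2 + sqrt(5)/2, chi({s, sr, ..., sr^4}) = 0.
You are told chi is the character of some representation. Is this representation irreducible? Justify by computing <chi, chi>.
Irreducible: <chi, chi> = 1.

Why: <chi, chi> = (1/|G|) sum_C |C| * |chi(C)|^2 = (1/10)[1*|2|^2 + 2*|-sqrt(5)/2 - 1/2|^2 + 2*|-1/2 + sqrt(5)/2|^2 + 5*|0|^2]
  = (1/10)[(4) + (sqrt(5) + 3) + (3 - sqrt(5)) + (0)] = 10/10 = 1.
A character is irreducible iff <chi, chi> = 1, so this representation is irreducible.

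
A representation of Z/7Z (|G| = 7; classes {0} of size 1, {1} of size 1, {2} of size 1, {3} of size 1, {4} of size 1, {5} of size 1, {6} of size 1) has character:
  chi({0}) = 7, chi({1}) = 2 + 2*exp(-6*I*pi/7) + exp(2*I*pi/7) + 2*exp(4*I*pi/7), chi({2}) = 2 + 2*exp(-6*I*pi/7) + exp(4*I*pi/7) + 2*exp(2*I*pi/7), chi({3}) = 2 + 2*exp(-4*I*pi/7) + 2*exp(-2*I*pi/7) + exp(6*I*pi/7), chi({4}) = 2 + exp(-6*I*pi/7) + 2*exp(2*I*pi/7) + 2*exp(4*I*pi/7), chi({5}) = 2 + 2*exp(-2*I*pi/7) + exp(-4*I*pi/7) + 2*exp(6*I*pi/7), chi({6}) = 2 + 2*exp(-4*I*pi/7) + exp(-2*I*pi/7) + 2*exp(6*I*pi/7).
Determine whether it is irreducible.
Not irreducible (reducible): <chi, chi> = 13 > 1.

Solution. <chi, chi> = (1/|G|) sum_C |C| * |chi(C)|^2 = (1/7)[1*|7|^2 + 1*|2 + 2*exp(-6*I*pi/7) + exp(2*I*pi/7) + 2*exp(4*I*pi/7)|^2 + 1*|2 + 2*exp(-6*I*pi/7) + exp(4*I*pi/7) + 2*exp(2*I*pi/7)|^2 + 1*|2 + 2*exp(-4*I*pi/7) + 2*exp(-2*I*pi/7) + exp(6*I*pi/7)|^2 + 1*|2 + exp(-6*I*pi/7) + 2*exp(2*I*pi/7) + 2*exp(4*I*pi/7)|^2 + 1*|2 + 2*exp(-2*I*pi/7) + exp(-4*I*pi/7) + 2*exp(6*I*pi/7)|^2 + 1*|2 + 2*exp(-4*I*pi/7) + exp(-2*I*pi/7) + 2*exp(6*I*pi/7)|^2]
  = (1/7)[(49) + (13 + 8*exp(-4*I*pi/7) + 4*exp(-2*I*pi/7) + 6*exp(-6*I*pi/7) + 6*exp(6*I*pi/7) + 4*exp(2*I*pi/7) + 8*exp(4*I*pi/7)) + (13 + 6*exp(-2*I*pi/7) + 4*exp(-4*I*pi/7) + 8*exp(-6*I*pi/7) + 8*exp(6*I*pi/7) + 4*exp(4*I*pi/7) + 6*exp(2*I*pi/7)) + (13 + 8*exp(-2*I*pi/7) + 6*exp(-4*I*pi/7) + 4*exp(-6*I*pi/7) + 4*exp(6*I*pi/7) + 6*exp(4*I*pi/7) + 8*exp(2*I*pi/7)) + (13 + 8*exp(-2*I*pi/7) + 6*exp(-4*I*pi/7) + 4*exp(-6*I*pi/7) + 4*exp(6*I*pi/7) + 6*exp(4*I*pi/7) + 8*exp(2*I*pi/7)) + (13 + 6*exp(-2*I*pi/7) + 4*exp(-4*I*pi/7) + 8*exp(-6*I*pi/7) + 8*exp(6*I*pi/7) + 4*exp(4*I*pi/7) + 6*exp(2*I*pi/7)) + (13 + 8*exp(-4*I*pi/7) + 4*exp(-2*I*pi/7) + 6*exp(-6*I*pi/7) + 6*exp(6*I*pi/7) + 4*exp(2*I*pi/7) + 8*exp(4*I*pi/7))] = 91/7 = 13.
(Exp terms are combined using exp(i*s)*conj(exp(i*t)) = exp(i*(s-t)), and sums of them are collapsed using the identity that for every m > 1 the m distinct m-th roots of unity sum to 0, e.g. 1 + exp(2*I*pi/3) + exp(-2*I*pi/3) = 0.)
A character is irreducible iff <chi, chi> = 1, so this representation is reducible.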